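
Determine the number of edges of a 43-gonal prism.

A prism on an n-gon has two n-gon bases and n rectangular sides: V = 2·43 = 86, E = 3·43 = 129, F = 43 + 2 = 45.

129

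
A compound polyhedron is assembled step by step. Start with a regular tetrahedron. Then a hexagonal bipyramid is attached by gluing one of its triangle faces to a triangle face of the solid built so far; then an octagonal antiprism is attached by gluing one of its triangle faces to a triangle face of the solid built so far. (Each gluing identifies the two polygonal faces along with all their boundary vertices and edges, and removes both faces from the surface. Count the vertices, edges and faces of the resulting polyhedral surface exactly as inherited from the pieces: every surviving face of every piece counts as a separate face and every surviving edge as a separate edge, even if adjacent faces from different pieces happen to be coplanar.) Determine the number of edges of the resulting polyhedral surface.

A regular tetrahedron: V=4, E=6, F=4.
Attach a hexagonal bipyramid (V=8, E=18, F=12) along a 3-gon: merge 3 vertices and 3 edges, delete both glued faces → V=9, E=21, F=14.
Attach an octagonal antiprism (V=16, E=32, F=18) along a 3-gon: merge 3 vertices and 3 edges, delete both glued faces → V=22, E=50, F=30.
Check: V − E + F = 22 − 50 + 30 = 2.

50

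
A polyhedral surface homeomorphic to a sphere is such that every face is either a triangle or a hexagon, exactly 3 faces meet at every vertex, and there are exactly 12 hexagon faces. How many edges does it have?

42

Let x be the number of triangles; then F = 12 + x.
Edge–face incidences: 2E = 6·12 + 3·x = 72 + 3x.
Every vertex has degree 3, so 3V = 2E.
Euler: V − E + F = 2 ⇒ (2E)/3 − E + (12 + x) = 2.
Multiply by 6: 2·(2E) − 3·(2E) + 6·(12 + x) = 12, i.e. 72 + 6x − (72 + 3x) = 12.
Collecting terms: 3x = 12, so x = 4.
Then 2E = 72 + 3·4 = 84, so E = 42, V = 2E/3 = 28, F = 12 + 4 = 16.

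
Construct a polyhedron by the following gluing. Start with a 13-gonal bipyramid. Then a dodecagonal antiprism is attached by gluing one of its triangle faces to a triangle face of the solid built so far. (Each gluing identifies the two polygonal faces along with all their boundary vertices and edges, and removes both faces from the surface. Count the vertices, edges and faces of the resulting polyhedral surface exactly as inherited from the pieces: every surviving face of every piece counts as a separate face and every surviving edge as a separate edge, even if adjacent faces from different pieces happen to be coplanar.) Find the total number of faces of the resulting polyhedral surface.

50

A 13-gonal bipyramid: V=15, E=39, F=26.
Attach a dodecagonal antiprism (V=24, E=48, F=26) along a 3-gon: merge 3 vertices and 3 edges, delete both glued faces → V=36, E=84, F=50.
Check: V − E + F = 36 − 84 + 50 = 2.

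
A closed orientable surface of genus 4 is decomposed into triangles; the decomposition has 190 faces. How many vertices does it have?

89

χ = 2 − 2·4 = -6, and every face is a triangle so 3F = 2E.
E = 3·190/2 = 285. Then V = -6 + E − F = -6 + 285 − 190 = 89.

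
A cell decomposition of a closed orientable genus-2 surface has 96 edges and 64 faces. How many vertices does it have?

For a closed orientable surface of genus 2, χ = 2 − 2·2 = -2.
V = -2 + E − F = -2 + 96 − 64 = 30.

30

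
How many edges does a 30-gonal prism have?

90

A prism on an n-gon has two n-gon bases and n rectangular sides: V = 2·30 = 60, E = 3·30 = 90, F = 30 + 2 = 32.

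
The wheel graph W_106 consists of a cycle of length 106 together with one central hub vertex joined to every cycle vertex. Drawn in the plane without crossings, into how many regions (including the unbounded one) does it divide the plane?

107

W_106 has V = 106 + 1 = 107 vertices and E = 2·106 = 212 edges.
By Euler's formula F = 2 − V + E = 2 − 107 + 212 = 107.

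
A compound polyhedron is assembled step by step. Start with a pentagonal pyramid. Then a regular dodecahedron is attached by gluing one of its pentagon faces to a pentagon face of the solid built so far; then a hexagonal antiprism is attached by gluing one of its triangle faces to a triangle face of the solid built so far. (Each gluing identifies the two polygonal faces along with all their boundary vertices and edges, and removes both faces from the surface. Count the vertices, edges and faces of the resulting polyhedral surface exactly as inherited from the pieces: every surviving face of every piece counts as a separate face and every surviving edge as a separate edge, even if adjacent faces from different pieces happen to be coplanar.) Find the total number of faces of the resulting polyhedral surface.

A pentagonal pyramid: V=6, E=10, F=6.
Attach a regular dodecahedron (V=20, E=30, F=12) along a 5-gon: merge 5 vertices and 5 edges, delete both glued faces → V=21, E=35, F=16.
Attach a hexagonal antiprism (V=12, E=24, F=14) along a 3-gon: merge 3 vertices and 3 edges, delete both glued faces → V=30, E=56, F=28.
Check: V − E + F = 30 − 56 + 28 = 2.

28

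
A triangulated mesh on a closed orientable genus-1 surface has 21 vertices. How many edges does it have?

χ = 2 − 2·1 = 0, and every face is a triangle so 3F = 2E.
V − E + F = 0 with E = 3F/2 gives 21 − (3/2 − 1)·F = 0, so F = 42 and E = 63.

63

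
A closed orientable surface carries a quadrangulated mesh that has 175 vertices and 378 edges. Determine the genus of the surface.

8

Every face is a square and each edge borders two faces, so 4F = 2·378, giving F = 189.
χ = V − E + F = 175 − 378 + 189 = -14.
For a closed orientable surface χ = 2 − 2g, so g = (2 − (-14))/2 = 8.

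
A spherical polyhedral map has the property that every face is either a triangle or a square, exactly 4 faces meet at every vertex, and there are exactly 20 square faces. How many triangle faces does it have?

8

Let x be the number of triangles; then F = 20 + x.
Edge–face incidences: 2E = 4·20 + 3·x = 80 + 3x.
Every vertex has degree 4, so 4V = 2E.
Euler: V − E + F = 2 ⇒ (2E)/4 − E + (20 + x) = 2.
Multiply by 8: 2·(2E) − 4·(2E) + 8·(20 + x) = 16, i.e. 160 + 8x − 2·(80 + 3x) = 16.
Collecting terms: 2x = 16, so x = 8.
Then 2E = 80 + 3·8 = 104, so E = 52, V = 2E/4 = 26, F = 20 + 8 = 28.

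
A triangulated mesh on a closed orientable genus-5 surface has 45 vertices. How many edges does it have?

159

χ = 2 − 2·5 = -8, and every face is a triangle so 3F = 2E.
V − E + F = -8 with E = 3F/2 gives 45 − (3/2 − 1)·F = -8, so F = 106 and E = 159.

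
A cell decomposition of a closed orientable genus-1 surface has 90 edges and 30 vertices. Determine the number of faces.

For a closed orientable surface of genus 1, χ = 2 − 2·1 = 0.
F = 0 − V + E = 0 − 30 + 90 = 60.

60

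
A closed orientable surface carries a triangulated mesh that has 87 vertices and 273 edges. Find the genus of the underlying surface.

3

Every face is a triangle and each edge borders two faces, so 3F = 2·273, giving F = 182.
χ = V − E + F = 87 − 273 + 182 = -4.
For a closed orientable surface χ = 2 − 2g, so g = (2 − (-4))/2 = 3.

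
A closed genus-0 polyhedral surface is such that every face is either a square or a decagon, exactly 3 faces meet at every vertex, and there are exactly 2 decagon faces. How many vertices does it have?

20

Let x be the number of squares; then F = 2 + x.
Edge–face incidences: 2E = 10·2 + 4·x = 20 + 4x.
Every vertex has degree 3, so 3V = 2E.
Euler: V − E + F = 2 ⇒ (2E)/3 − E + (2 + x) = 2.
Multiply by 6: 2·(2E) − 3·(2E) + 6·(2 + x) = 12, i.e. 12 + 6x − (20 + 4x) = 12.
Collecting terms: 2x − 8 = 12, so 2x = 20, so x = 10.
Then 2E = 20 + 4·10 = 60, so E = 30, V = 2E/3 = 20, F = 2 + 10 = 12.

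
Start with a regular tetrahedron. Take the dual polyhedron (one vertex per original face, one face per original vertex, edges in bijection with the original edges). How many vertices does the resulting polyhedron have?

The base solid has V = 4, E = 6, F = 4.
The dual swaps V and F and preserves E: V′ = F = 4, E′ = E = 6, F′ = V = 4.

4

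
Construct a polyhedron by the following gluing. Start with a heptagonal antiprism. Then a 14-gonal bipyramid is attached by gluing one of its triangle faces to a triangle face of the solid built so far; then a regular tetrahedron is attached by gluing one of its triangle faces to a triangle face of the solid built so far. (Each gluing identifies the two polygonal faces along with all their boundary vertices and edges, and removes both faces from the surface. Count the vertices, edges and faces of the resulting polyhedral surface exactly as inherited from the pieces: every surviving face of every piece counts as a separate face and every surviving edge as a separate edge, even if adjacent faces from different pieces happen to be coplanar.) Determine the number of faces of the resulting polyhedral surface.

A heptagonal antiprism: V=14, E=28, F=16.
Attach a 14-gonal bipyramid (V=16, E=42, F=28) along a 3-gon: merge 3 vertices and 3 edges, delete both glued faces → V=27, E=67, F=42.
Attach a regular tetrahedron (V=4, E=6, F=4) along a 3-gon: merge 3 vertices and 3 edges, delete both glued faces → V=28, E=70, F=44.
Check: V − E + F = 28 − 70 + 44 = 2.

44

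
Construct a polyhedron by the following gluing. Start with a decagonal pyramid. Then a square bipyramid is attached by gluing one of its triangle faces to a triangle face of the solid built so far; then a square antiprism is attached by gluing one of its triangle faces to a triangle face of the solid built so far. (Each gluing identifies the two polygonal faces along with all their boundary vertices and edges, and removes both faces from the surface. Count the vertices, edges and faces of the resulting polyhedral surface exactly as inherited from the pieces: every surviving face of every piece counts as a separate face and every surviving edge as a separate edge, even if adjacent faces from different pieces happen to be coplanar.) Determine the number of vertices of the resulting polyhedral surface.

19

A decagonal pyramid: V=11, E=20, F=11.
Attach a square bipyramid (V=6, E=12, F=8) along a 3-gon: merge 3 vertices and 3 edges, delete both glued faces → V=14, E=29, F=17.
Attach a square antiprism (V=8, E=16, F=10) along a 3-gon: merge 3 vertices and 3 edges, delete both glued faces → V=19, E=42, F=25.
Check: V − E + F = 19 − 42 + 25 = 2.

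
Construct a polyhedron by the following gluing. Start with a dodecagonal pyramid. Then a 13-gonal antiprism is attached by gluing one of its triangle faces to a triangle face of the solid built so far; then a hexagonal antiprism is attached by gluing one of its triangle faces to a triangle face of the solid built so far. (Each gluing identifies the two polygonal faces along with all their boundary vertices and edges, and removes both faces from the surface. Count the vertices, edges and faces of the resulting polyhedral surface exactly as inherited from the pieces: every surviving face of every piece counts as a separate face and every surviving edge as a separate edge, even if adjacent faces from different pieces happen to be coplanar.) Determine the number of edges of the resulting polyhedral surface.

94

A dodecagonal pyramid: V=13, E=24, F=13.
Attach a 13-gonal antiprism (V=26, E=52, F=28) along a 3-gon: merge 3 vertices and 3 edges, delete both glued faces → V=36, E=73, F=39.
Attach a hexagonal antiprism (V=12, E=24, F=14) along a 3-gon: merge 3 vertices and 3 edges, delete both glued faces → V=45, E=94, F=51.
Check: V − E + F = 45 − 94 + 51 = 2.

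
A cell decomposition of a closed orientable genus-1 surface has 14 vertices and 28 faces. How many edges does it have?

For a closed orientable surface of genus 1, χ = 2 − 2·1 = 0.
E = V + F − (0) = 14 + 28 − (0) = 42.

42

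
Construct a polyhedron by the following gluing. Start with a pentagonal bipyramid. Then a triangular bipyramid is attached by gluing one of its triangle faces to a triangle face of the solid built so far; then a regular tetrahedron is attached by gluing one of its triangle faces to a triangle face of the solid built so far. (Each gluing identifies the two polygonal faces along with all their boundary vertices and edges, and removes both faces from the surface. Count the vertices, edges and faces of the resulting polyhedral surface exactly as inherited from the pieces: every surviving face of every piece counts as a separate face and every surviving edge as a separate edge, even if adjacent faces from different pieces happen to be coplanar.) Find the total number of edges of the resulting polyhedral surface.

24

A pentagonal bipyramid: V=7, E=15, F=10.
Attach a triangular bipyramid (V=5, E=9, F=6) along a 3-gon: merge 3 vertices and 3 edges, delete both glued faces → V=9, E=21, F=14.
Attach a regular tetrahedron (V=4, E=6, F=4) along a 3-gon: merge 3 vertices and 3 edges, delete both glued faces → V=10, E=24, F=16.
Check: V − E + F = 10 − 24 + 16 = 2.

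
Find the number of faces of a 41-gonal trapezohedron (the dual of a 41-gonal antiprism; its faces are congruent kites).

82

The n-trapezohedron (dual of the n-antiprism) has V = 2·41 + 2 = 84, E = 4·41 = 164, F = 2·41 = 82.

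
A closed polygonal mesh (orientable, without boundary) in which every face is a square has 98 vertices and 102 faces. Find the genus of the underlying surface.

Every face is a square, so 2E = 4·102 = 408, giving E = 204.
χ = V − E + F = 98 − 204 + 102 = -4.
For a closed orientable surface χ = 2 − 2g, so g = (2 − (-4))/2 = 3.

3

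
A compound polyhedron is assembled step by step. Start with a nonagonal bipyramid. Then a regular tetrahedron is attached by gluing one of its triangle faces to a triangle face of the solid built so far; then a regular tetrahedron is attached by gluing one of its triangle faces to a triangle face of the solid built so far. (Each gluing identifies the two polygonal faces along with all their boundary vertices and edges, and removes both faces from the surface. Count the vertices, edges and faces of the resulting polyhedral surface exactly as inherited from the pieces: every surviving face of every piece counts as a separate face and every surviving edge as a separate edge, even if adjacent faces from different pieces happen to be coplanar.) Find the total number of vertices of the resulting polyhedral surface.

13

A nonagonal bipyramid: V=11, E=27, F=18.
Attach a regular tetrahedron (V=4, E=6, F=4) along a 3-gon: merge 3 vertices and 3 edges, delete both glued faces → V=12, E=30, F=20.
Attach a regular tetrahedron (V=4, E=6, F=4) along a 3-gon: merge 3 vertices and 3 edges, delete both glued faces → V=13, E=33, F=22.
Check: V − E + F = 13 − 33 + 22 = 2.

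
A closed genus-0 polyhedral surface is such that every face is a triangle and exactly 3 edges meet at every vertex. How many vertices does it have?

Each face has 3 edges and each edge borders two faces, so 2E = 3F.
Each vertex has degree 3, so 3V = 2E and hence V = 3F/3.
Euler: V − E + F = 2 ⇒ (3F/3) − (3F/2) + F = 2.
Multiply by 6: (6 − 9 + 6)F = 12, i.e. 3F = 12.
So F = 4, E = 3·4/2 = 6, V = 3·4/3 = 4.

4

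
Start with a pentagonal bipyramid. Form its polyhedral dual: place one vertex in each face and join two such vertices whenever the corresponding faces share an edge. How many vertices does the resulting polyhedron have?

10

The base solid has V = 7, E = 15, F = 10.
The dual swaps V and F and preserves E: V′ = F = 10, E′ = E = 15, F′ = V = 7.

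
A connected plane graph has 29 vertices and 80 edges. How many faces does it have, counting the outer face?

Euler's formula for a connected plane graph: V − E + F = 2, so F = 2 − 29 + 80 = 53.

53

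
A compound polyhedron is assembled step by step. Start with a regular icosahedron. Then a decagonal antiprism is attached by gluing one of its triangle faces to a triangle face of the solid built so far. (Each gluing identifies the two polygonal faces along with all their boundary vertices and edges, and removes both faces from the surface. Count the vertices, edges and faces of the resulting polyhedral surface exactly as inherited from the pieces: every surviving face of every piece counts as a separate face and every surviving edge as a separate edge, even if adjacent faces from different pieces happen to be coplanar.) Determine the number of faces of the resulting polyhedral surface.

A regular icosahedron: V=12, E=30, F=20.
Attach a decagonal antiprism (V=20, E=40, F=22) along a 3-gon: merge 3 vertices and 3 edges, delete both glued faces → V=29, E=67, F=40.
Check: V − E + F = 29 − 67 + 40 = 2.

40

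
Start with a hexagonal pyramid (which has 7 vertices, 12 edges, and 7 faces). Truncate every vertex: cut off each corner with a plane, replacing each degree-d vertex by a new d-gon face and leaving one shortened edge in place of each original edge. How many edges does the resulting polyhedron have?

Truncation replaces each original edge-end by a new vertex, so V′ = 2E = 24.
Each original edge survives, and each old vertex of degree d contributes d new edges; summing degrees gives Σd = 2E, so E′ = E + 2E = 3E = 36.
Each original face survives and each original vertex becomes one new face: F′ = F + V = 14.

36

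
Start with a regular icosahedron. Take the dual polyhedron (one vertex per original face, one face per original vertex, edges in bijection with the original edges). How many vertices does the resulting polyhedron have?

The base solid has V = 12, E = 30, F = 20.
The dual swaps V and F and preserves E: V′ = F = 20, E′ = E = 30, F′ = V = 12.

20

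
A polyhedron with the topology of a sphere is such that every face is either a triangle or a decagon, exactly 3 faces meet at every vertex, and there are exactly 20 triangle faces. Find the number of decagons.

Let x be the number of decagons; then F = 20 + x.
Edge–face incidences: 2E = 3·20 + 10·x = 60 + 10x.
Every vertex has degree 3, so 3V = 2E.
Euler: V − E + F = 2 ⇒ (2E)/3 − E + (20 + x) = 2.
Multiply by 6: 2·(2E) − 3·(2E) + 6·(20 + x) = 12, i.e. 120 + 6x − (60 + 10x) = 12.
Collecting terms: −4x + 60 = 12, so −4x = −48, so x = 12.
Then 2E = 60 + 10·12 = 180, so E = 90, V = 2E/3 = 60, F = 20 + 12 = 32.

12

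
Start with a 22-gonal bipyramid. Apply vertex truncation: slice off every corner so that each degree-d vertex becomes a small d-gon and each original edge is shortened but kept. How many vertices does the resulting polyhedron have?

The base solid has V = 24, E = 66, F = 44.
Truncation replaces each original edge-end by a new vertex, so V′ = 2E = 132.
Each original edge survives, and each old vertex of degree d contributes d new edges; summing degrees gives Σd = 2E, so E′ = E + 2E = 3E = 198.
Each original face survives and each original vertex becomes one new face: F′ = F + V = 68.

132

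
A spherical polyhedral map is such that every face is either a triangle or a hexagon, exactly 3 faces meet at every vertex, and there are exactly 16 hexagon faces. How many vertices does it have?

36

Let x be the number of triangles; then F = 16 + x.
Edge–face incidences: 2E = 6·16 + 3·x = 96 + 3x.
Every vertex has degree 3, so 3V = 2E.
Euler: V − E + F = 2 ⇒ (2E)/3 − E + (16 + x) = 2.
Multiply by 6: 2·(2E) − 3·(2E) + 6·(16 + x) = 12, i.e. 96 + 6x − (96 + 3x) = 12.
Collecting terms: 3x = 12, so x = 4.
Then 2E = 96 + 3·4 = 108, so E = 54, V = 2E/3 = 36, F = 16 + 4 = 20.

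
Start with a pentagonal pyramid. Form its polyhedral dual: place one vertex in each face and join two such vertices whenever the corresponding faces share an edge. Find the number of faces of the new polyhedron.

The base solid has V = 6, E = 10, F = 6.
The dual swaps V and F and preserves E: V′ = F = 6, E′ = E = 10, F′ = V = 6.

6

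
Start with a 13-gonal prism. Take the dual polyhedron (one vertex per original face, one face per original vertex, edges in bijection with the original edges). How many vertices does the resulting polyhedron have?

15

The base solid has V = 26, E = 39, F = 15.
The dual swaps V and F and preserves E: V′ = F = 15, E′ = E = 39, F′ = V = 26.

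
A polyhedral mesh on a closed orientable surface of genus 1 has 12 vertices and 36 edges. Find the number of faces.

For a closed orientable surface of genus 1, χ = 2 − 2·1 = 0.
F = 0 − V + E = 0 − 12 + 36 = 24.

24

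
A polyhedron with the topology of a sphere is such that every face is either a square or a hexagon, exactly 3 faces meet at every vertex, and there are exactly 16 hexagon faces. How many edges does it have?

Let x be the number of squares; then F = 16 + x.
Edge–face incidences: 2E = 6·16 + 4·x = 96 + 4x.
Every vertex has degree 3, so 3V = 2E.
Euler: V − E + F = 2 ⇒ (2E)/3 − E + (16 + x) = 2.
Multiply by 6: 2·(2E) − 3·(2E) + 6·(16 + x) = 12, i.e. 96 + 6x − (96 + 4x) = 12.
Collecting terms: 2x = 12, so x = 6.
Then 2E = 96 + 4·6 = 120, so E = 60, V = 2E/3 = 40, F = 16 + 6 = 22.

60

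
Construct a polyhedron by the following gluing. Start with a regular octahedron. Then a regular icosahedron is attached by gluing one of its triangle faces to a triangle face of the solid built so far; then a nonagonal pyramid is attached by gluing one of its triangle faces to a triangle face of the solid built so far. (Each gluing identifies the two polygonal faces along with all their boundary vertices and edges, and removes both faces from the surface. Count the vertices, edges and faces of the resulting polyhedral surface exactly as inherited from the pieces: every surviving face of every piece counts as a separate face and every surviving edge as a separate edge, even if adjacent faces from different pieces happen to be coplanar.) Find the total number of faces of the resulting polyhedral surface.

A regular octahedron: V=6, E=12, F=8.
Attach a regular icosahedron (V=12, E=30, F=20) along a 3-gon: merge 3 vertices and 3 edges, delete both glued faces → V=15, E=39, F=26.
Attach a nonagonal pyramid (V=10, E=18, F=10) along a 3-gon: merge 3 vertices and 3 edges, delete both glued faces → V=22, E=54, F=34.
Check: V − E + F = 22 − 54 + 34 = 2.

34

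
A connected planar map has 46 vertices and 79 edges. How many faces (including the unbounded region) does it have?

Euler's formula for a connected plane graph: V − E + F = 2, so F = 2 − 46 + 79 = 35.

35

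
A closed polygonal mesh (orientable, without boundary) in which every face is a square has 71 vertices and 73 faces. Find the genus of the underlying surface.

2

Every face is a square, so 2E = 4·73 = 292, giving E = 146.
χ = V − E + F = 71 − 146 + 73 = -2.
For a closed orientable surface χ = 2 − 2g, so g = (2 − (-2))/2 = 2.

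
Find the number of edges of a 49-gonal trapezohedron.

196

The n-trapezohedron (dual of the n-antiprism) has V = 2·49 + 2 = 100, E = 4·49 = 196, F = 2·49 = 98.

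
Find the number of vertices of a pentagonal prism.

A prism on an n-gon has two n-gon bases and n rectangular sides: V = 2·5 = 10, E = 3·5 = 15, F = 5 + 2 = 7.
Check: V − E + F = 10 − 15 + 7 = 2.

10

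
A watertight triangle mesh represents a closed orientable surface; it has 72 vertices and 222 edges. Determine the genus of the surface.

2

Every face is a triangle and each edge borders two faces, so 3F = 2·222, giving F = 148.
χ = V − E + F = 72 − 222 + 148 = -2.
For a closed orientable surface χ = 2 − 2g, so g = (2 − (-2))/2 = 2.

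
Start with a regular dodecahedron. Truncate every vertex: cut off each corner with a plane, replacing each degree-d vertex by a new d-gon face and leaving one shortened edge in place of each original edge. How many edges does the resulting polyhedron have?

The base solid has V = 20, E = 30, F = 12.
Truncation replaces each original edge-end by a new vertex, so V′ = 2E = 60.
Each original edge survives, and each old vertex of degree d contributes d new edges; summing degrees gives Σd = 2E, so E′ = E + 2E = 3E = 90.
Each original face survives and each original vertex becomes one new face: F′ = F + V = 32.

90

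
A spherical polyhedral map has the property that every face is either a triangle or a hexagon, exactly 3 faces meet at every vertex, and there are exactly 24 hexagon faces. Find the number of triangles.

4

Let x be the number of triangles; then F = 24 + x.
Edge–face incidences: 2E = 6·24 + 3·x = 144 + 3x.
Every vertex has degree 3, so 3V = 2E.
Euler: V − E + F = 2 ⇒ (2E)/3 − E + (24 + x) = 2.
Multiply by 6: 2·(2E) − 3·(2E) + 6·(24 + x) = 12, i.e. 144 + 6x − (144 + 3x) = 12.
Collecting terms: 3x = 12, so x = 4.
Then 2E = 144 + 3·4 = 156, so E = 78, V = 2E/3 = 52, F = 24 + 4 = 28.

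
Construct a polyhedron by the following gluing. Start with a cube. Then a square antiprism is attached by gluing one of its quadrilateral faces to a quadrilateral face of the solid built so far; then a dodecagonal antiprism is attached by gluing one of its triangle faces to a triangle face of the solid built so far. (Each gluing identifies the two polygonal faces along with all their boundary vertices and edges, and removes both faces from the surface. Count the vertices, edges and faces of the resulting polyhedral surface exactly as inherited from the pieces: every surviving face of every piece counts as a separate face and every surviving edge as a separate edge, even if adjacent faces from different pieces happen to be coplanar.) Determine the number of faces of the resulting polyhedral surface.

38

A cube: V=8, E=12, F=6.
Attach a square antiprism (V=8, E=16, F=10) along a 4-gon: merge 4 vertices and 4 edges, delete both glued faces → V=12, E=24, F=14.
Attach a dodecagonal antiprism (V=24, E=48, F=26) along a 3-gon: merge 3 vertices and 3 edges, delete both glued faces → V=33, E=69, F=38.
Check: V − E + F = 33 − 69 + 38 = 2.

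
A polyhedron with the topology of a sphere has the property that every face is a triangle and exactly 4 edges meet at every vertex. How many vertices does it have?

Each face has 3 edges and each edge borders two faces, so 2E = 3F.
Each vertex has degree 4, so 4V = 2E and hence V = 3F/4.
Euler: V − E + F = 2 ⇒ (3F/4) − (3F/2) + F = 2.
Multiply by 8: (6 − 12 + 8)F = 16, i.e. 2F = 16.
So F = 8, E = 3·8/2 = 12, V = 3·8/4 = 6.

6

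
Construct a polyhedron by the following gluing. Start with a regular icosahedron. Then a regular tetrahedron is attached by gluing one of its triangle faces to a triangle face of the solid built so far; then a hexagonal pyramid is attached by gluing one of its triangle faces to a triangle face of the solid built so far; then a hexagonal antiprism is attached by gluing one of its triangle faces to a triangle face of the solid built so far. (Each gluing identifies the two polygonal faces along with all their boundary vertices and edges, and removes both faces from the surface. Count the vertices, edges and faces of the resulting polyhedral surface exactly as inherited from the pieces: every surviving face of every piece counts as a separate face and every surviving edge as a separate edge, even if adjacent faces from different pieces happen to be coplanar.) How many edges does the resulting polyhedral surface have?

A regular icosahedron: V=12, E=30, F=20.
Attach a regular tetrahedron (V=4, E=6, F=4) along a 3-gon: merge 3 vertices and 3 edges, delete both glued faces → V=13, E=33, F=22.
Attach a hexagonal pyramid (V=7, E=12, F=7) along a 3-gon: merge 3 vertices and 3 edges, delete both glued faces → V=17, E=42, F=27.
Attach a hexagonal antiprism (V=12, E=24, F=14) along a 3-gon: merge 3 vertices and 3 edges, delete both glued faces → V=26, E=63, F=39.
Check: V − E + F = 26 − 63 + 39 = 2.

63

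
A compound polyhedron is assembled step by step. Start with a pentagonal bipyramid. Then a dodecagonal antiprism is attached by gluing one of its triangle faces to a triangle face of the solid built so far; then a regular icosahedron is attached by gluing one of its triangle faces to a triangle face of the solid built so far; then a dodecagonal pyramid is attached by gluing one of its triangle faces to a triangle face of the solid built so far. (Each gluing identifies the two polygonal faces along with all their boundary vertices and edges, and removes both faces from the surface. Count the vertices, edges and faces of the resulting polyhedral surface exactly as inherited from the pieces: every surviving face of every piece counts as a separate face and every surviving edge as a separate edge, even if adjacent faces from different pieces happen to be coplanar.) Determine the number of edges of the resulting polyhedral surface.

108

A pentagonal bipyramid: V=7, E=15, F=10.
Attach a dodecagonal antiprism (V=24, E=48, F=26) along a 3-gon: merge 3 vertices and 3 edges, delete both glued faces → V=28, E=60, F=34.
Attach a regular icosahedron (V=12, E=30, F=20) along a 3-gon: merge 3 vertices and 3 edges, delete both glued faces → V=37, E=87, F=52.
Attach a dodecagonal pyramid (V=13, E=24, F=13) along a 3-gon: merge 3 vertices and 3 edges, delete both glued faces → V=47, E=108, F=63.
Check: V − E + F = 47 − 108 + 63 = 2.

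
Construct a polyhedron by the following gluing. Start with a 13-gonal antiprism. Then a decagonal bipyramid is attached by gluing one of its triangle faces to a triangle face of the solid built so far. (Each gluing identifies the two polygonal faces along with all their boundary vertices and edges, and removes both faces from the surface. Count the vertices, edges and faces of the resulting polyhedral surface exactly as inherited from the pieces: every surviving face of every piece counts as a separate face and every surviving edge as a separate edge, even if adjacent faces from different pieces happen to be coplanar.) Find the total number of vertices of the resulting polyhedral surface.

35

A 13-gonal antiprism: V=26, E=52, F=28.
Attach a decagonal bipyramid (V=12, E=30, F=20) along a 3-gon: merge 3 vertices and 3 edges, delete both glued faces → V=35, E=79, F=46.
Check: V − E + F = 35 − 79 + 46 = 2.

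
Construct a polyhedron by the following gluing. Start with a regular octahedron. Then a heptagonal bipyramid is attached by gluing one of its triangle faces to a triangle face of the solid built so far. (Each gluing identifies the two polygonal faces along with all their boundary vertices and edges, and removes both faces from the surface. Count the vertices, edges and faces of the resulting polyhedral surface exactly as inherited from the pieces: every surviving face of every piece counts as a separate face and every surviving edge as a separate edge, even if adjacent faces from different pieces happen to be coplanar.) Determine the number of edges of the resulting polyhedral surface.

A regular octahedron: V=6, E=12, F=8.
Attach a heptagonal bipyramid (V=9, E=21, F=14) along a 3-gon: merge 3 vertices and 3 edges, delete both glued faces → V=12, E=30, F=20.
Check: V − E + F = 12 − 30 + 20 = 2.

30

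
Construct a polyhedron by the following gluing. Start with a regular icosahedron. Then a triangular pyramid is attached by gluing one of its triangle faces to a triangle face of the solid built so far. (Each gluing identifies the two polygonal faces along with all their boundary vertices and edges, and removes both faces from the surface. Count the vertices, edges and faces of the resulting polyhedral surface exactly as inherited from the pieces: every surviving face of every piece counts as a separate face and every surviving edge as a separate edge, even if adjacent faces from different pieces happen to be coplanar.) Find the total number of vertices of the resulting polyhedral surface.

A regular icosahedron: V=12, E=30, F=20.
Attach a triangular pyramid (V=4, E=6, F=4) along a 3-gon: merge 3 vertices and 3 edges, delete both glued faces → V=13, E=33, F=22.
Check: V − E + F = 13 − 33 + 22 = 2.

13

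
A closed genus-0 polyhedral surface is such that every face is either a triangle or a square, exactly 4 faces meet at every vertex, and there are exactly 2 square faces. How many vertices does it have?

Let x be the number of triangles; then F = 2 + x.
Edge–face incidences: 2E = 4·2 + 3·x = 8 + 3x.
Every vertex has degree 4, so 4V = 2E.
Euler: V − E + F = 2 ⇒ (2E)/4 − E + (2 + x) = 2.
Multiply by 8: 2·(2E) − 4·(2E) + 8·(2 + x) = 16, i.e. 16 + 8x − 2·(8 + 3x) = 16.
Collecting terms: 2x = 16, so x = 8.
Then 2E = 8 + 3·8 = 32, so E = 16, V = 2E/4 = 8, F = 2 + 8 = 10.

8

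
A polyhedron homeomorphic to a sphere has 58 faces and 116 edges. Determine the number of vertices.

Here V − E + F = 2.
V = 2 + E − F = 2 + 116 − 58 = 60.

60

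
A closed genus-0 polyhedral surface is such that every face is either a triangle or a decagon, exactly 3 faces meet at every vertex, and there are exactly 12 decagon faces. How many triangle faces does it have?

Let x be the number of triangles; then F = 12 + x.
Edge–face incidences: 2E = 10·12 + 3·x = 120 + 3x.
Every vertex has degree 3, so 3V = 2E.
Euler: V − E + F = 2 ⇒ (2E)/3 − E + (12 + x) = 2.
Multiply by 6: 2·(2E) − 3·(2E) + 6·(12 + x) = 12, i.e. 72 + 6x − (120 + 3x) = 12.
Collecting terms: 3x − 48 = 12, so 3x = 60, so x = 20.
Then 2E = 120 + 3·20 = 180, so E = 90, V = 2E/3 = 60, F = 12 + 20 = 32.

20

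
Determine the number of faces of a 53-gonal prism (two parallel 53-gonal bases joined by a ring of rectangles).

A prism on an n-gon has two n-gon bases and n rectangular sides: V = 2·53 = 106, E = 3·53 = 159, F = 53 + 2 = 55.

55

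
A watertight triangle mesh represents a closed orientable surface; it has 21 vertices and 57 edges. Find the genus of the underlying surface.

Every face is a triangle and each edge borders two faces, so 3F = 2·57, giving F = 38.
χ = V − E + F = 21 − 57 + 38 = 2.
For a closed orientable surface χ = 2 − 2g, so g = (2 − (2))/2 = 0.

0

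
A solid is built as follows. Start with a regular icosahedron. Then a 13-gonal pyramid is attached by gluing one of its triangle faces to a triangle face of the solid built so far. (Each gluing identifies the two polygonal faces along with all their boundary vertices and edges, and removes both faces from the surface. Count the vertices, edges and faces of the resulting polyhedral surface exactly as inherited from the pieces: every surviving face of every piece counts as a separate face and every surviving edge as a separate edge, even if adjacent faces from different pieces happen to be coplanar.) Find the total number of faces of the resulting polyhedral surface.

32

A regular icosahedron: V=12, E=30, F=20.
Attach a 13-gonal pyramid (V=14, E=26, F=14) along a 3-gon: merge 3 vertices and 3 edges, delete both glued faces → V=23, E=53, F=32.
Check: V − E + F = 23 − 53 + 32 = 2.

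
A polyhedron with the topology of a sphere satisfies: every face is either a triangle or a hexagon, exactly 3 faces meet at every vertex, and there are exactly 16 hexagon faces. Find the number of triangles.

Let x be the number of triangles; then F = 16 + x.
Edge–face incidences: 2E = 6·16 + 3·x = 96 + 3x.
Every vertex has degree 3, so 3V = 2E.
Euler: V − E + F = 2 ⇒ (2E)/3 − E + (16 + x) = 2.
Multiply by 6: 2·(2E) − 3·(2E) + 6·(16 + x) = 12, i.e. 96 + 6x − (96 + 3x) = 12.
Collecting terms: 3x = 12, so x = 4.
Then 2E = 96 + 3·4 = 108, so E = 54, V = 2E/3 = 36, F = 16 + 4 = 20.

4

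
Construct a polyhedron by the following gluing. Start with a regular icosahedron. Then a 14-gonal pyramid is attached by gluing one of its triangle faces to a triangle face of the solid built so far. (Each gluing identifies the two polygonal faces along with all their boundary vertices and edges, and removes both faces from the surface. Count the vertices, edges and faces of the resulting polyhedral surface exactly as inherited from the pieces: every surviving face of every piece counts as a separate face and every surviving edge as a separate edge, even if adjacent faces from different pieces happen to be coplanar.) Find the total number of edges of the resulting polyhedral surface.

A regular icosahedron: V=12, E=30, F=20.
Attach a 14-gonal pyramid (V=15, E=28, F=15) along a 3-gon: merge 3 vertices and 3 edges, delete both glued faces → V=24, E=55, F=33.
Check: V − E + F = 24 − 55 + 33 = 2.

55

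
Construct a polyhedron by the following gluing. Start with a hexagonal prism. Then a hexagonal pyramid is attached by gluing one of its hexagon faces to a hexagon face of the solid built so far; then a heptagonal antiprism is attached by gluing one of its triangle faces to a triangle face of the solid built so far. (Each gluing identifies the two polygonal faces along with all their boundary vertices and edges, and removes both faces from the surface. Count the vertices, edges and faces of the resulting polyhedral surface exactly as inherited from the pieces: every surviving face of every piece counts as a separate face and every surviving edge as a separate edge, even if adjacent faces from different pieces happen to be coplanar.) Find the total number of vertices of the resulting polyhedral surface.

24

A hexagonal prism: V=12, E=18, F=8.
Attach a hexagonal pyramid (V=7, E=12, F=7) along a 6-gon: merge 6 vertices and 6 edges, delete both glued faces → V=13, E=24, F=13.
Attach a heptagonal antiprism (V=14, E=28, F=16) along a 3-gon: merge 3 vertices and 3 edges, delete both glued faces → V=24, E=49, F=27.
Check: V − E + F = 24 − 49 + 27 = 2.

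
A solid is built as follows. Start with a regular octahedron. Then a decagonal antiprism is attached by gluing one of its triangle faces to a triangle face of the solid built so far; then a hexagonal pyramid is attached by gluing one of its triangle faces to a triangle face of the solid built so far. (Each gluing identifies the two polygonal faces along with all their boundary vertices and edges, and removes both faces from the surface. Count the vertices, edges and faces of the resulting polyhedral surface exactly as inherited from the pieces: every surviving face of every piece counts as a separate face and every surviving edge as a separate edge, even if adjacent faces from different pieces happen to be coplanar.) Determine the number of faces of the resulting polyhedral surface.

A regular octahedron: V=6, E=12, F=8.
Attach a decagonal antiprism (V=20, E=40, F=22) along a 3-gon: merge 3 vertices and 3 edges, delete both glued faces → V=23, E=49, F=28.
Attach a hexagonal pyramid (V=7, E=12, F=7) along a 3-gon: merge 3 vertices and 3 edges, delete both glued faces → V=27, E=58, F=33.
Check: V − E + F = 27 − 58 + 33 = 2.

33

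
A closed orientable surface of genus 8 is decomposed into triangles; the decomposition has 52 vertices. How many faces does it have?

132

χ = 2 − 2·8 = -14, and every face is a triangle so 3F = 2E.
V − E + F = -14 with E = 3F/2 gives 52 − (3/2 − 1)·F = -14, so F = 132 and E = 198.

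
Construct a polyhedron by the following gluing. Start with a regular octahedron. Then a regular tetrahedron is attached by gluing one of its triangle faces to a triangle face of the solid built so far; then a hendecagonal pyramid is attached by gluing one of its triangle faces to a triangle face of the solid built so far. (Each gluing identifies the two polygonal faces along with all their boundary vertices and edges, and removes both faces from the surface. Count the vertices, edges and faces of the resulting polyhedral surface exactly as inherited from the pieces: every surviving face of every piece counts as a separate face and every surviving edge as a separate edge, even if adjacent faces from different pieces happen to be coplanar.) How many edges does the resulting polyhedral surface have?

34

A regular octahedron: V=6, E=12, F=8.
Attach a regular tetrahedron (V=4, E=6, F=4) along a 3-gon: merge 3 vertices and 3 edges, delete both glued faces → V=7, E=15, F=10.
Attach a hendecagonal pyramid (V=12, E=22, F=12) along a 3-gon: merge 3 vertices and 3 edges, delete both glued faces → V=16, E=34, F=20.
Check: V − E + F = 16 − 34 + 20 = 2.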